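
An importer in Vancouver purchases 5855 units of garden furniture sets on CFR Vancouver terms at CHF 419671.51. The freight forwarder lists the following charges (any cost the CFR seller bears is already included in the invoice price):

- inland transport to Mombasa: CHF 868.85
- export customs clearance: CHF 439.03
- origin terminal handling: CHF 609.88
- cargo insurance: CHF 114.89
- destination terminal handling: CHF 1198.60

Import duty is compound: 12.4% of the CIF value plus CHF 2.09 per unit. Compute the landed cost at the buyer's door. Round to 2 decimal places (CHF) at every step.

CFR: the seller pays costs through ocean freight to the destination port, but not insurance.
Already in the invoice (seller's account under CFR): inland to port, export clearance, origin terminal — exclude.
CIF value = CFR price + insurance = 419671.51 + 114.89 = 419786.40
Ad valorem component: 419786.40 × 12.4% = 52053.51
Specific component: 5855 × 2.09 = 12236.95
Import duty = 52053.51 + 12236.95 = 64290.46
Buyer bears: insurance 114.89 + destination terminal 1198.60 + duty 64290.46 = 65603.95
Landed cost = invoice 419671.51 + 65603.95 = 485275.46

Total landed cost: CHF 485275.46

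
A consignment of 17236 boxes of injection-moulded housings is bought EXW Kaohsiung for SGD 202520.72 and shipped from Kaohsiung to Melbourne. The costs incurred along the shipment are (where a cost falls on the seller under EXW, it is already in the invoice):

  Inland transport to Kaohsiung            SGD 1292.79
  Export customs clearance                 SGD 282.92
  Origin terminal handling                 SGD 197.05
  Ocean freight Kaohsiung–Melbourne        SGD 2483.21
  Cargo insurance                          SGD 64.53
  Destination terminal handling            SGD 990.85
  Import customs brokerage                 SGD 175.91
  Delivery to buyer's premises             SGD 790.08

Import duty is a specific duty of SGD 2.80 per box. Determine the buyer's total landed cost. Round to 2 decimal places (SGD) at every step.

Total landed cost: SGD 257058.86

EXW: the seller makes goods available at their premises; the buyer bears all onward costs.
CIF value = EXW price + inland to port + export clearance + origin terminal + freight + insurance = 202520.72 + 1292.79 + 282.92 + 197.05 + 2483.21 + 64.53 = 206841.22
Import duty = 17236 × 2.80 = 48260.80
Buyer bears: inland to port 1292.79 + export clearance 282.92 + origin terminal 197.05 + freight 2483.21 + insurance 64.53 + destination terminal 990.85 + brokerage 175.91 + delivery 790.08 + duty 48260.80 = 54538.14
Landed cost = invoice 202520.72 + 54538.14 = 257058.86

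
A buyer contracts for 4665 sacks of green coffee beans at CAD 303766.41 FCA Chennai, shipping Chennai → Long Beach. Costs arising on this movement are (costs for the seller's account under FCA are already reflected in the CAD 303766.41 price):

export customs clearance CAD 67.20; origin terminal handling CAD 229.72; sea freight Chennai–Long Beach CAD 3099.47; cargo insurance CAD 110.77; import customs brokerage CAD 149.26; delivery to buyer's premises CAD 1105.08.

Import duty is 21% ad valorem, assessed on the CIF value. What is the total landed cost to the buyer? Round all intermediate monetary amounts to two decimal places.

Total landed cost: CAD 372974.05

FCA: the seller delivers export-cleared goods to the carrier; the buyer bears costs from that point.
Already in the invoice (seller's account under FCA): export clearance — exclude.
CIF value = FCA price + origin terminal + freight + insurance = 303766.41 + 229.72 + 3099.47 + 110.77 = 307206.37
Import duty = 307206.37 × 21% = 64513.34
Buyer bears: origin terminal 229.72 + freight 3099.47 + insurance 110.77 + brokerage 149.26 + delivery 1105.08 + duty 64513.34 = 69207.64
Landed cost = invoice 303766.41 + 69207.64 = 372974.05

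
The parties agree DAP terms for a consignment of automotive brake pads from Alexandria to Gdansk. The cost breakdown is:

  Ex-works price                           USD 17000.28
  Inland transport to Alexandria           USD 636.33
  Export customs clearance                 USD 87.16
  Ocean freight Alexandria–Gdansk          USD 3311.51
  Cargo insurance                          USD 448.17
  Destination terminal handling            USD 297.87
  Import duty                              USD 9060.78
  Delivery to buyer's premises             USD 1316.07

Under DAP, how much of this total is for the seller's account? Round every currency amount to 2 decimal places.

Seller's account: USD 23097.39

DAP: the seller bears all costs to the named destination except import duty and clearance.
Seller's account: goods 17000.28 + inland to port 636.33 + export clearance 87.16 + freight 3311.51 + insurance 448.17 + destination terminal 297.87 + delivery 1316.07 = 23097.39
Buyer's account: duty 9060.78 = 9060.78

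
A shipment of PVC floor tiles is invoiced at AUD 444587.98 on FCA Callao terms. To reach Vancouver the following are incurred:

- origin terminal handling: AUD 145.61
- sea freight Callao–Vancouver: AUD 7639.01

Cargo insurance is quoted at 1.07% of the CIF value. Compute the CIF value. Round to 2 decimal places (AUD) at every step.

CIF value: AUD 457265.34

Let C be the CIF value. C = FCA price + pre-shipment costs + freight + 1.07% × C
C − 1.07% × C = 444587.98 + 145.61 + 7639.01
0.9893 × C = 452372.60
C = 452372.60 / 0.9893 = 457265.34
Insurance premium = 1.07% × 457265.34 = 4892.74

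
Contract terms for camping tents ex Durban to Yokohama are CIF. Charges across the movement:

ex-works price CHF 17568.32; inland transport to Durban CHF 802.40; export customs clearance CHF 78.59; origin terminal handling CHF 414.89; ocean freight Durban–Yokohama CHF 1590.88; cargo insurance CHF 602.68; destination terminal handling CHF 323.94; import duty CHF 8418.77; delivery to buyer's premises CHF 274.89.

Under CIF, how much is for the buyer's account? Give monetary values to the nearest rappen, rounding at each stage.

Buyer's account: CHF 9017.60

CIF: the seller pays costs through ocean freight and marine insurance to the destination port.
Seller's account: goods 17568.32 + inland to port 802.40 + export clearance 78.59 + origin terminal 414.89 + freight 1590.88 + insurance 602.68 = 21057.76
Buyer's account: destination terminal 323.94 + duty 8418.77 + delivery 274.89 = 9017.60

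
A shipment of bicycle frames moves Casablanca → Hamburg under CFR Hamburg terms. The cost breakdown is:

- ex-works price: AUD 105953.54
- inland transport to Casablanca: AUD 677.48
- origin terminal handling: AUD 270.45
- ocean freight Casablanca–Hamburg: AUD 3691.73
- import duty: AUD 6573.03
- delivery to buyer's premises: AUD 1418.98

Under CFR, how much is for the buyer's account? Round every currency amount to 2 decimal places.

CFR: the seller pays costs through ocean freight to the destination port, but not insurance.
Seller's account: goods 105953.54 + inland to port 677.48 + origin terminal 270.45 + freight 3691.73 = 110593.20
Buyer's account: duty 6573.03 + delivery 1418.98 = 7992.01

Buyer's account: AUD 7992.01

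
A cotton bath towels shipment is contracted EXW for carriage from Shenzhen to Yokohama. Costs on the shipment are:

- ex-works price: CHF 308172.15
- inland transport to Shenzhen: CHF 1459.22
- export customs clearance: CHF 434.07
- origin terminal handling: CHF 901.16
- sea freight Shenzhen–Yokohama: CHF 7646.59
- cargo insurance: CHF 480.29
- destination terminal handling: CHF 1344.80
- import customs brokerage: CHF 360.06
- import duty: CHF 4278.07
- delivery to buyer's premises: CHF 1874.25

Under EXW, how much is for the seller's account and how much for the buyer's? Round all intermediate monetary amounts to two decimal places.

EXW: the seller makes goods available at their premises; the buyer bears all onward costs.
Seller's account: goods 308172.15 = 308172.15
Buyer's account: inland to port 1459.22 + export clearance 434.07 + origin terminal 901.16 + freight 7646.59 + insurance 480.29 + destination terminal 1344.80 + brokerage 360.06 + duty 4278.07 + delivery 1874.25 = 18778.51

Seller: CHF 308172.15; buyer: CHF 18778.51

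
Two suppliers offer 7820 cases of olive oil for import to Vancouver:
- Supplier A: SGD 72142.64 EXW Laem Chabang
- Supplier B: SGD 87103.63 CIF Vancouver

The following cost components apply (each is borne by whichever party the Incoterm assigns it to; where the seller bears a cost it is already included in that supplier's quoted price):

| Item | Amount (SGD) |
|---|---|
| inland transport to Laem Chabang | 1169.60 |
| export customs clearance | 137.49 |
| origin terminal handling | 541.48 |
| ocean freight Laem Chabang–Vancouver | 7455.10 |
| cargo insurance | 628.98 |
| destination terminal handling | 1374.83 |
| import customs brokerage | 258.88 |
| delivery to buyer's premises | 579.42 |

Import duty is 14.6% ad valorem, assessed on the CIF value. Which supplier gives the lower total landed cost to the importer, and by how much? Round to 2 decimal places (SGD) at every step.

Supplier A (EXW):
CIF value = EXW price + inland to port + export clearance + origin terminal + freight + insurance = 72142.64 + 1169.60 + 137.49 + 541.48 + 7455.10 + 628.98 = 82075.29
Import duty = 82075.29 × 14.6% = 11982.99
Buyer bears (A): 1169.60 + 137.49 + 541.48 + 7455.10 + 628.98 + 1374.83 + 258.88 + 579.42 = 12145.78
Landed cost (A) = invoice 72142.64 + 12145.78 + duty 11982.99 = 96271.41
Supplier B (CIF):
The CIF price already equals the CIF value: 87103.63
Import duty = 87103.63 × 14.6% = 12717.13
Buyer bears (B): 1374.83 + 258.88 + 579.42 = 2213.13
Landed cost (B) = invoice 87103.63 + 2213.13 + duty 12717.13 = 102033.89
Difference = |96271.41 − 102033.89| = 5762.48

Supplier A is cheaper by SGD 5762.48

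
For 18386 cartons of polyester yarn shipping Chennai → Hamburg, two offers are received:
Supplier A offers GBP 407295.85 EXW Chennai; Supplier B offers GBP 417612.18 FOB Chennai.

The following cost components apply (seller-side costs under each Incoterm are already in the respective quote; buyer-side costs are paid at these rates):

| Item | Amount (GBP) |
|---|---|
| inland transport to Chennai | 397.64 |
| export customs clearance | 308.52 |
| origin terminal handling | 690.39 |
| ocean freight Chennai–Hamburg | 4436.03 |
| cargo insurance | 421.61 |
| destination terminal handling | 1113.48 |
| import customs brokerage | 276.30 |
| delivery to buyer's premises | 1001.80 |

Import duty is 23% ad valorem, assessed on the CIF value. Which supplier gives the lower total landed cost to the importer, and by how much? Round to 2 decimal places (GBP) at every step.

Supplier A (EXW):
CIF value = EXW price + inland to port + export clearance + origin terminal + freight + insurance = 407295.85 + 397.64 + 308.52 + 690.39 + 4436.03 + 421.61 = 413550.04
Import duty = 413550.04 × 23% = 95116.51
Buyer bears (A): 397.64 + 308.52 + 690.39 + 4436.03 + 421.61 + 1113.48 + 276.30 + 1001.80 = 8645.77
Landed cost (A) = invoice 407295.85 + 8645.77 + duty 95116.51 = 511058.13
Supplier B (FOB):
CIF value = FOB price + freight + insurance = 417612.18 + 4436.03 + 421.61 = 422469.82
Import duty = 422469.82 × 23% = 97168.06
Buyer bears (B): 4436.03 + 421.61 + 1113.48 + 276.30 + 1001.80 = 7249.22
Landed cost (B) = invoice 417612.18 + 7249.22 + duty 97168.06 = 522029.46
Difference = |511058.13 − 522029.46| = 10971.33

Supplier A is cheaper by GBP 10971.33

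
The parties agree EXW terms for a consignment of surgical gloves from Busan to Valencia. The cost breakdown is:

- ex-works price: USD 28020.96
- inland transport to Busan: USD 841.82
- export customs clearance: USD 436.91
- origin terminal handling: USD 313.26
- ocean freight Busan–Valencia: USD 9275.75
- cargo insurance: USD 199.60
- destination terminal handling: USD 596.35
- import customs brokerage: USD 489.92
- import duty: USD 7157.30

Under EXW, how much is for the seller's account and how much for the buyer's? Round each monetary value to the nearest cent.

Seller: USD 28020.96; buyer: USD 19310.91

EXW: the seller makes goods available at their premises; the buyer bears all onward costs.
Seller's account: goods 28020.96 = 28020.96
Buyer's account: inland to port 841.82 + export clearance 436.91 + origin terminal 313.26 + freight 9275.75 + insurance 199.60 + destination terminal 596.35 + brokerage 489.92 + duty 7157.30 = 19310.91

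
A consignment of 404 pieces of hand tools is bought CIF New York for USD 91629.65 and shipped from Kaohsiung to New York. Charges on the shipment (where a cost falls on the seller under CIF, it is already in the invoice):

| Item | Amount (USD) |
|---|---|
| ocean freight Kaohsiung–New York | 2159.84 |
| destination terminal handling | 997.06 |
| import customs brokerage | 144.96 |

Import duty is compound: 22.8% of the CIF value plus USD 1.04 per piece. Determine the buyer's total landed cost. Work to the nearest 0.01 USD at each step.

Total landed cost: USD 114083.39

CIF: the seller pays costs through ocean freight and marine insurance to the destination port.
Already in the invoice (seller's account under CIF): freight — exclude.
The CIF price already equals the CIF value: 91629.65
Ad valorem component: 91629.65 × 22.8% = 20891.56
Specific component: 404 × 1.04 = 420.16
Import duty = 20891.56 + 420.16 = 21311.72
Buyer bears: destination terminal 997.06 + brokerage 144.96 + duty 21311.72 = 22453.74
Landed cost = invoice 91629.65 + 22453.74 = 114083.39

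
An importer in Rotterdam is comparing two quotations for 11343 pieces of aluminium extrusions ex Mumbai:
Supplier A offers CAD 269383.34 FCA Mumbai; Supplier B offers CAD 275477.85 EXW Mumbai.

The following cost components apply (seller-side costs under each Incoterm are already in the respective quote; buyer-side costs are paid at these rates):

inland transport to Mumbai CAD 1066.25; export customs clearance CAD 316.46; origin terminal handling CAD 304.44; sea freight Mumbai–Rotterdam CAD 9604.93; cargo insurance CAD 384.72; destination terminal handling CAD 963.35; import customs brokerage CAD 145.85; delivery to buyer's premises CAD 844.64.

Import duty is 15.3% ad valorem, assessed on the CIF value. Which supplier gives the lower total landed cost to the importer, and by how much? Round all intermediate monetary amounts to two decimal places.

Supplier A (FCA):
CIF value = FCA price + origin terminal + freight + insurance = 269383.34 + 304.44 + 9604.93 + 384.72 = 279677.43
Import duty = 279677.43 × 15.3% = 42790.65
Buyer bears (A): 304.44 + 9604.93 + 384.72 + 963.35 + 145.85 + 844.64 = 12247.93
Landed cost (A) = invoice 269383.34 + 12247.93 + duty 42790.65 = 324421.92
Supplier B (EXW):
CIF value = EXW price + inland to port + export clearance + origin terminal + freight + insurance = 275477.85 + 1066.25 + 316.46 + 304.44 + 9604.93 + 384.72 = 287154.65
Import duty = 287154.65 × 15.3% = 43934.66
Buyer bears (B): 1066.25 + 316.46 + 304.44 + 9604.93 + 384.72 + 963.35 + 145.85 + 844.64 = 13630.64
Landed cost (B) = invoice 275477.85 + 13630.64 + duty 43934.66 = 333043.15
Difference = |324421.92 − 333043.15| = 8621.23

Supplier A is cheaper by CAD 8621.23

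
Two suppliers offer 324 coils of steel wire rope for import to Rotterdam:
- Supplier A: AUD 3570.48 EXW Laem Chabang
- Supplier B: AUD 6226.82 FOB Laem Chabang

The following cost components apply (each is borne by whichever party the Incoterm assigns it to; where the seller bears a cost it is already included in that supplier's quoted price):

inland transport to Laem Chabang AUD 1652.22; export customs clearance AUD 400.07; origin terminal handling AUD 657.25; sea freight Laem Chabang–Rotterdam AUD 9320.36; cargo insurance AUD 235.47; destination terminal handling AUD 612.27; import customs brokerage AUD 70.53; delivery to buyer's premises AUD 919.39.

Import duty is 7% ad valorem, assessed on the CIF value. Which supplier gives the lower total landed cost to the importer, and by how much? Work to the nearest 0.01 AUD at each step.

Supplier B is cheaper by AUD 56.92

Supplier A (EXW):
CIF value = EXW price + inland to port + export clearance + origin terminal + freight + insurance = 3570.48 + 1652.22 + 400.07 + 657.25 + 9320.36 + 235.47 = 15835.85
Import duty = 15835.85 × 7% = 1108.51
Buyer bears (A): 1652.22 + 400.07 + 657.25 + 9320.36 + 235.47 + 612.27 + 70.53 + 919.39 = 13867.56
Landed cost (A) = invoice 3570.48 + 13867.56 + duty 1108.51 = 18546.55
Supplier B (FOB):
CIF value = FOB price + freight + insurance = 6226.82 + 9320.36 + 235.47 = 15782.65
Import duty = 15782.65 × 7% = 1104.79
Buyer bears (B): 9320.36 + 235.47 + 612.27 + 70.53 + 919.39 = 11158.02
Landed cost (B) = invoice 6226.82 + 11158.02 + duty 1104.79 = 18489.63
Difference = |18546.55 − 18489.63| = 56.92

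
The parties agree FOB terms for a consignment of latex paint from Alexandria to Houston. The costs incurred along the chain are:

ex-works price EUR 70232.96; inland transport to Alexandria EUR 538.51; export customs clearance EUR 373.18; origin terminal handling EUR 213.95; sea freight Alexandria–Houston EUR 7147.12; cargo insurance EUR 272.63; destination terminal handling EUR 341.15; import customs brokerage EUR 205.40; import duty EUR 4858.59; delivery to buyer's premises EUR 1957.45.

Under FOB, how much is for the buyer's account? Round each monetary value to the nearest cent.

FOB: the seller bears costs until goods are on board at the origin port; the buyer bears freight, insurance and all costs thereafter.
Seller's account: goods 70232.96 + inland to port 538.51 + export clearance 373.18 + origin terminal 213.95 = 71358.60
Buyer's account: freight 7147.12 + insurance 272.63 + destination terminal 341.15 + brokerage 205.40 + duty 4858.59 + delivery 1957.45 = 14782.34

Buyer's account: EUR 14782.34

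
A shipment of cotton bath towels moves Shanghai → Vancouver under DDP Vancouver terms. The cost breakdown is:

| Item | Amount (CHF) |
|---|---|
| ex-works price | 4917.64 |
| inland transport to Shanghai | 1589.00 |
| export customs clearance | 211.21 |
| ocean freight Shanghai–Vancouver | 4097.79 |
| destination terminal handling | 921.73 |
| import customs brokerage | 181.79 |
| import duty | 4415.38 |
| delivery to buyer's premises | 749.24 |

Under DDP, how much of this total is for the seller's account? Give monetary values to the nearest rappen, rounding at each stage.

DDP: the seller bears all costs including import duty.
Seller's account: goods 4917.64 + inland to port 1589.00 + export clearance 211.21 + freight 4097.79 + destination terminal 921.73 + brokerage 181.79 + duty 4415.38 + delivery 749.24 = 17083.78
Buyer's account: 0.00

Seller's account: CHF 17083.78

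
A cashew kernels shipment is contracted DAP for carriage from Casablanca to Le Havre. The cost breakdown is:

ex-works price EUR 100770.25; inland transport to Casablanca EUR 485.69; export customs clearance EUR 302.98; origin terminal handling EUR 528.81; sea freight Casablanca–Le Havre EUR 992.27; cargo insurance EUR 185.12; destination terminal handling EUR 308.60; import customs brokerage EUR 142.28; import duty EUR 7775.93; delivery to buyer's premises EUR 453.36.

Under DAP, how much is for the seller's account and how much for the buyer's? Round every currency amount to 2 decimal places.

DAP: the seller bears all costs to the named destination except import duty and clearance.
Seller's account: goods 100770.25 + inland to port 485.69 + export clearance 302.98 + origin terminal 528.81 + freight 992.27 + insurance 185.12 + destination terminal 308.60 + delivery 453.36 = 104027.08
Buyer's account: brokerage 142.28 + duty 7775.93 = 7918.21

Seller: EUR 104027.08; buyer: EUR 7918.21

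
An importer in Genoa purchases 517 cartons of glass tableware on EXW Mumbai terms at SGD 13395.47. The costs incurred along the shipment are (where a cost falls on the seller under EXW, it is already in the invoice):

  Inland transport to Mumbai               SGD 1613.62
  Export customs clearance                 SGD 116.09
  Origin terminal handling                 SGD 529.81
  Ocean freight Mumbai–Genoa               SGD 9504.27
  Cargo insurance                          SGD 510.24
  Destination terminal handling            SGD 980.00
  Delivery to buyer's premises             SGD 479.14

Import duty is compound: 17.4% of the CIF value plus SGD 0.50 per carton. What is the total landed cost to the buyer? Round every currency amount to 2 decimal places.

Total landed cost: SGD 31853.63

EXW: the seller makes goods available at their premises; the buyer bears all onward costs.
CIF value = EXW price + inland to port + export clearance + origin terminal + freight + insurance = 13395.47 + 1613.62 + 116.09 + 529.81 + 9504.27 + 510.24 = 25669.50
Ad valorem component: 25669.50 × 17.4% = 4466.49
Specific component: 517 × 0.50 = 258.50
Import duty = 4466.49 + 258.50 = 4724.99
Buyer bears: inland to port 1613.62 + export clearance 116.09 + origin terminal 529.81 + freight 9504.27 + insurance 510.24 + destination terminal 980.00 + delivery 479.14 + duty 4724.99 = 18458.16
Landed cost = invoice 13395.47 + 18458.16 = 31853.63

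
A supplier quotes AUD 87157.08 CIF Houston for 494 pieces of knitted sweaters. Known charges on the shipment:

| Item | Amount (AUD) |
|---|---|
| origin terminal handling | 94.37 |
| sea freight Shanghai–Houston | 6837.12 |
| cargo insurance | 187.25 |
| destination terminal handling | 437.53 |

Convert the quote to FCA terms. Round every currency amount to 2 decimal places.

Not relevant to the conversion: destination terminal — on the buyer under both terms; not part of either seller's price.
From CIF to FCA, the seller no longer bears: origin terminal, freight, insurance.
FCA price = 87157.08 − 94.37 − 6837.12 − 187.25 = 80038.34

FCA price: AUD 80038.34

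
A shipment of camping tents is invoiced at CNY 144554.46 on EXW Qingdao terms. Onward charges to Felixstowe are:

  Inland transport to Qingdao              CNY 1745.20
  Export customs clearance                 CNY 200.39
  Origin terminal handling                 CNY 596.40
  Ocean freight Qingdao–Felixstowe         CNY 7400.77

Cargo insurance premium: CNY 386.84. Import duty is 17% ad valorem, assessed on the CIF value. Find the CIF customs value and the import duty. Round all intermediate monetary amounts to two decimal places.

CIF = EXW price + pre-shipment costs + freight + insurance
CIF = 144554.46 + 1745.20 + 200.39 + 596.40 + 7400.77 + 386.84 = 154884.06
Import duty = 154884.06 × 17% = 26330.29

CIF value: CNY 154884.06; import duty: CNY 26330.29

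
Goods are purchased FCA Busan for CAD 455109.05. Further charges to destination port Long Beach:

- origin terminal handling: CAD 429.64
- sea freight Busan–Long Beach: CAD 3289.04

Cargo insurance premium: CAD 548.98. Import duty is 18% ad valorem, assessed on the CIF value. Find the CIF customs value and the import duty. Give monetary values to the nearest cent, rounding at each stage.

CIF value: CAD 459376.71; import duty: CAD 82687.81

CIF = FCA price + pre-shipment costs + freight + insurance
CIF = 455109.05 + 429.64 + 3289.04 + 548.98 = 459376.71
Import duty = 459376.71 × 18% = 82687.81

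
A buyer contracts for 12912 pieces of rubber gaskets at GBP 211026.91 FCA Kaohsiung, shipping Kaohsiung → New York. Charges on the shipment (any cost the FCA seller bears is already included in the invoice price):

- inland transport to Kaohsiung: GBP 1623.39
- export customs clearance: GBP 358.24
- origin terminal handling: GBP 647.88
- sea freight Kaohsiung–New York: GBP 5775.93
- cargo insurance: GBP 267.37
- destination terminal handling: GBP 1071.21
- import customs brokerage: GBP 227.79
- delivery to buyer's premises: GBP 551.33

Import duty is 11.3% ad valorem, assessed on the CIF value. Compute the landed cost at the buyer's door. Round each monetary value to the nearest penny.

FCA: the seller delivers export-cleared goods to the carrier; the buyer bears costs from that point.
Already in the invoice (seller's account under FCA): inland to port, export clearance — exclude.
CIF value = FCA price + origin terminal + freight + insurance = 211026.91 + 647.88 + 5775.93 + 267.37 = 217718.09
Import duty = 217718.09 × 11.3% = 24602.14
Buyer bears: origin terminal 647.88 + freight 5775.93 + insurance 267.37 + destination terminal 1071.21 + brokerage 227.79 + delivery 551.33 + duty 24602.14 = 33143.65
Landed cost = invoice 211026.91 + 33143.65 = 244170.56

Total landed cost: GBP 244170.56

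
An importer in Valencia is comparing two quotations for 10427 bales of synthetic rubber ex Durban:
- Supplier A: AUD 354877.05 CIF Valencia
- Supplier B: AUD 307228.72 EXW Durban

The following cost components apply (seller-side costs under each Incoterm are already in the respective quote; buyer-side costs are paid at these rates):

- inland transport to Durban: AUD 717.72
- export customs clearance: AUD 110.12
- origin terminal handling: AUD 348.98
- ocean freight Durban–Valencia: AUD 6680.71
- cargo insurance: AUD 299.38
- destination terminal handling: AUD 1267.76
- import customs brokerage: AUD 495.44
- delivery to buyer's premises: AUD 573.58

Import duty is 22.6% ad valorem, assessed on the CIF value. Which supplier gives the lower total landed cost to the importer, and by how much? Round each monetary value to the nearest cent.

Supplier A (CIF):
The CIF price already equals the CIF value: 354877.05
Import duty = 354877.05 × 22.6% = 80202.21
Buyer bears (A): 1267.76 + 495.44 + 573.58 = 2336.78
Landed cost (A) = invoice 354877.05 + 2336.78 + duty 80202.21 = 437416.04
Supplier B (EXW):
CIF value = EXW price + inland to port + export clearance + origin terminal + freight + insurance = 307228.72 + 717.72 + 110.12 + 348.98 + 6680.71 + 299.38 = 315385.63
Import duty = 315385.63 × 22.6% = 71277.15
Buyer bears (B): 717.72 + 110.12 + 348.98 + 6680.71 + 299.38 + 1267.76 + 495.44 + 573.58 = 10493.69
Landed cost (B) = invoice 307228.72 + 10493.69 + duty 71277.15 = 388999.56
Difference = |437416.04 − 388999.56| = 48416.48

Supplier B is cheaper by AUD 48416.48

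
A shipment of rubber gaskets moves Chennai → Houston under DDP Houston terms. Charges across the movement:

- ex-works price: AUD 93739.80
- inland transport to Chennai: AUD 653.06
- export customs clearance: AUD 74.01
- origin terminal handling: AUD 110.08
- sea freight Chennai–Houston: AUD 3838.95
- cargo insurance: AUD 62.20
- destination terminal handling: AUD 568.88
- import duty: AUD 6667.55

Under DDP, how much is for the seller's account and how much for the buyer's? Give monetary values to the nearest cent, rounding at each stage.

DDP: the seller bears all costs including import duty.
Seller's account: goods 93739.80 + inland to port 653.06 + export clearance 74.01 + origin terminal 110.08 + freight 3838.95 + insurance 62.20 + destination terminal 568.88 + duty 6667.55 = 105714.53
Buyer's account: 0.00

Seller: AUD 105714.53; buyer: AUD 0.00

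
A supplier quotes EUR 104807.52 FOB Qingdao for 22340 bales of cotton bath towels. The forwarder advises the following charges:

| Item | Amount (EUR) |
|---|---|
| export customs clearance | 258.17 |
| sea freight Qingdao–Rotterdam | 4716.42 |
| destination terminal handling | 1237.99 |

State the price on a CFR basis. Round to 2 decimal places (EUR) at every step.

Not relevant to the conversion: export clearance — on the seller under both FOB and CFR; already in the FOB price and stays in the CFR price. destination terminal — on the buyer under both terms; not part of either seller's price.
From FOB to CFR, the seller additionally bears: freight.
CFR price = 104807.52 + 4716.42 = 109523.94

CFR price: EUR 109523.94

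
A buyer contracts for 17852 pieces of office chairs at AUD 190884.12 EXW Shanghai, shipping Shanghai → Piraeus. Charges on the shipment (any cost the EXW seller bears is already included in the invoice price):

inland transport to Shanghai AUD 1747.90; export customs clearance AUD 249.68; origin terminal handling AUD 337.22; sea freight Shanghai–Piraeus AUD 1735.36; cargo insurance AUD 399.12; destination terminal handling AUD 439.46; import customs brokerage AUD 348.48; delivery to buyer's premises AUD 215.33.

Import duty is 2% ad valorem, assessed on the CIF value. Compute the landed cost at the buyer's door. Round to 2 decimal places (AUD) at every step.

EXW: the seller makes goods available at their premises; the buyer bears all onward costs.
CIF value = EXW price + inland to port + export clearance + origin terminal + freight + insurance = 190884.12 + 1747.90 + 249.68 + 337.22 + 1735.36 + 399.12 = 195353.40
Import duty = 195353.40 × 2% = 3907.07
Buyer bears: inland to port 1747.90 + export clearance 249.68 + origin terminal 337.22 + freight 1735.36 + insurance 399.12 + destination terminal 439.46 + brokerage 348.48 + delivery 215.33 + duty 3907.07 = 9379.62
Landed cost = invoice 190884.12 + 9379.62 = 200263.74

Total landed cost: AUD 200263.74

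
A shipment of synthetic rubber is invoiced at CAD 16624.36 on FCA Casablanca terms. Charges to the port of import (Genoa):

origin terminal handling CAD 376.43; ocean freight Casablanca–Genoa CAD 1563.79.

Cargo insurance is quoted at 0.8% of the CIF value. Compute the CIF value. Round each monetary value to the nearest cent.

CIF value: CAD 18714.29

Let C be the CIF value. C = FCA price + pre-shipment costs + freight + 0.8% × C
C − 0.8% × C = 16624.36 + 376.43 + 1563.79
0.992 × C = 18564.58
C = 18564.58 / 0.992 = 18714.29
Insurance premium = 0.8% × 18714.29 = 149.71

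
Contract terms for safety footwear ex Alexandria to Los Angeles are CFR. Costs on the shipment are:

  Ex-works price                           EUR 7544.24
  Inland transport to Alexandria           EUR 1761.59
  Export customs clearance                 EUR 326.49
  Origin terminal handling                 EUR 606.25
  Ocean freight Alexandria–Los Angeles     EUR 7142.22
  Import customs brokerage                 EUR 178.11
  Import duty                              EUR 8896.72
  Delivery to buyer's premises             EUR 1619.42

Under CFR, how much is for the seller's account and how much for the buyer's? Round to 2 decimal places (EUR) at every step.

CFR: the seller pays costs through ocean freight to the destination port, but not insurance.
Seller's account: goods 7544.24 + inland to port 1761.59 + export clearance 326.49 + origin terminal 606.25 + freight 7142.22 = 17380.79
Buyer's account: brokerage 178.11 + duty 8896.72 + delivery 1619.42 = 10694.25

Seller: EUR 17380.79; buyer: EUR 10694.25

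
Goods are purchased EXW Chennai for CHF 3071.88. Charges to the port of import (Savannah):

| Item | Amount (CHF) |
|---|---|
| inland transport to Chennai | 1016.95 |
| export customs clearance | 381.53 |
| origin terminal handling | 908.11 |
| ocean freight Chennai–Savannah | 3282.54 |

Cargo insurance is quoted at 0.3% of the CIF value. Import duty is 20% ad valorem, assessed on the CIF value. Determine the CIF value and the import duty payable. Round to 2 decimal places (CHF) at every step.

Let C be the CIF value. C = EXW price + pre-shipment costs + freight + 0.3% × C
C − 0.3% × C = 3071.88 + 1016.95 + 381.53 + 908.11 + 3282.54
0.997 × C = 8661.01
C = 8661.01 / 0.997 = 8687.07
Insurance premium = 0.3% × 8687.07 = 26.06
Import duty = 8687.07 × 20% = 1737.41

CIF value: CHF 8687.07; import duty: CHF 1737.41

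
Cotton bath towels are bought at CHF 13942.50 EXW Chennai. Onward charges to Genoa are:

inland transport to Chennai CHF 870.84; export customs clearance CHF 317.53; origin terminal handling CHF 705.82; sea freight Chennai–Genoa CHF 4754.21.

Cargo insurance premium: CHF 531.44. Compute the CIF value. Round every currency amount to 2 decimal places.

CIF value: CHF 21122.34

CIF = EXW price + pre-shipment costs + freight + insurance
CIF = 13942.50 + 870.84 + 317.53 + 705.82 + 4754.21 + 531.44 = 21122.34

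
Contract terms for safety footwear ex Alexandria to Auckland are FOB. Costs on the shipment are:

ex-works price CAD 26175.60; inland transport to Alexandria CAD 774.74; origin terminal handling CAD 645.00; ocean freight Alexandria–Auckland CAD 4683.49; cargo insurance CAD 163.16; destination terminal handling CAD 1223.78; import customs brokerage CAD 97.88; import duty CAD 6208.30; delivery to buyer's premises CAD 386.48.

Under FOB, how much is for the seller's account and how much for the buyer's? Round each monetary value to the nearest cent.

Seller: CAD 27595.34; buyer: CAD 12763.09

FOB: the seller bears costs until goods are on board at the origin port; the buyer bears freight, insurance and all costs thereafter.
Seller's account: goods 26175.60 + inland to port 774.74 + origin terminal 645.00 = 27595.34
Buyer's account: freight 4683.49 + insurance 163.16 + destination terminal 1223.78 + brokerage 97.88 + duty 6208.30 + delivery 386.48 = 12763.09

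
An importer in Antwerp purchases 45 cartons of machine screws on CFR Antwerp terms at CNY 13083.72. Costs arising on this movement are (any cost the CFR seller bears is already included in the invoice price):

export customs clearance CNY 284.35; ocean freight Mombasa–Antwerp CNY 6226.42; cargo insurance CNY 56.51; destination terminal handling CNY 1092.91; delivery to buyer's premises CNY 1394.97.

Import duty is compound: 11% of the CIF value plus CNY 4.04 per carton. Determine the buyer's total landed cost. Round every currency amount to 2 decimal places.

Total landed cost: CNY 17255.34

CFR: the seller pays costs through ocean freight to the destination port, but not insurance.
Already in the invoice (seller's account under CFR): export clearance, freight — exclude.
CIF value = CFR price + insurance = 13083.72 + 56.51 = 13140.23
Ad valorem component: 13140.23 × 11% = 1445.43
Specific component: 45 × 4.04 = 181.80
Import duty = 1445.43 + 181.80 = 1627.23
Buyer bears: insurance 56.51 + destination terminal 1092.91 + delivery 1394.97 + duty 1627.23 = 4171.62
Landed cost = invoice 13083.72 + 4171.62 = 17255.34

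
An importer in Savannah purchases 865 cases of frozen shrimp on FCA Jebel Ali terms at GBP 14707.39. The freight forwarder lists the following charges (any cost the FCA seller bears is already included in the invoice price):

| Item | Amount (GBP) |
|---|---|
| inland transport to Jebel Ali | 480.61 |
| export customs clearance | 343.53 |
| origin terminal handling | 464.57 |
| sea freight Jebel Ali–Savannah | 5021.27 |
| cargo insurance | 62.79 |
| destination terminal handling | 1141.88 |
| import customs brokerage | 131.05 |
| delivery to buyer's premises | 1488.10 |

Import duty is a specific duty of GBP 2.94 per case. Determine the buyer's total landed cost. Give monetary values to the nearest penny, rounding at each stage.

Total landed cost: GBP 25560.15

FCA: the seller delivers export-cleared goods to the carrier; the buyer bears costs from that point.
Already in the invoice (seller's account under FCA): inland to port, export clearance — exclude.
CIF value = FCA price + origin terminal + freight + insurance = 14707.39 + 464.57 + 5021.27 + 62.79 = 20256.02
Import duty = 865 × 2.94 = 2543.10
Buyer bears: origin terminal 464.57 + freight 5021.27 + insurance 62.79 + destination terminal 1141.88 + brokerage 131.05 + delivery 1488.10 + duty 2543.10 = 10852.76
Landed cost = invoice 14707.39 + 10852.76 = 25560.15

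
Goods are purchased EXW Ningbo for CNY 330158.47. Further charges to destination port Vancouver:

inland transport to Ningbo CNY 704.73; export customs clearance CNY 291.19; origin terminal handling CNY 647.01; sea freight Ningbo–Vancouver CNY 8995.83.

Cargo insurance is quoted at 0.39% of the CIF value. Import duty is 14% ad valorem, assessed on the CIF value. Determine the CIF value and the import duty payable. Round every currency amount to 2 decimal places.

CIF value: CNY 342131.54; import duty: CNY 47898.42

Let C be the CIF value. C = EXW price + pre-shipment costs + freight + 0.39% × C
C − 0.39% × C = 330158.47 + 704.73 + 291.19 + 647.01 + 8995.83
0.9961 × C = 340797.23
C = 340797.23 / 0.9961 = 342131.54
Insurance premium = 0.39% × 342131.54 = 1334.31
Import duty = 342131.54 × 14% = 47898.42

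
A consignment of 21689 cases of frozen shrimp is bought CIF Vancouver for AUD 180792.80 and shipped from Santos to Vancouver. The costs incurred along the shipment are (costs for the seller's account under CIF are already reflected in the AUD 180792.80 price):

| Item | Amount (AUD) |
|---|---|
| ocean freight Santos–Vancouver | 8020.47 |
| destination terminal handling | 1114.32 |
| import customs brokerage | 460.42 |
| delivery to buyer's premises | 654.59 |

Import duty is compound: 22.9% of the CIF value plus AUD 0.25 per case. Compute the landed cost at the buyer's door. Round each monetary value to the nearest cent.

Total landed cost: AUD 229845.93

CIF: the seller pays costs through ocean freight and marine insurance to the destination port.
Already in the invoice (seller's account under CIF): freight — exclude.
The CIF price already equals the CIF value: 180792.80
Ad valorem component: 180792.80 × 22.9% = 41401.55
Specific component: 21689 × 0.25 = 5422.25
Import duty = 41401.55 + 5422.25 = 46823.80
Buyer bears: destination terminal 1114.32 + brokerage 460.42 + delivery 654.59 + duty 46823.80 = 49053.13
Landed cost = invoice 180792.80 + 49053.13 = 229845.93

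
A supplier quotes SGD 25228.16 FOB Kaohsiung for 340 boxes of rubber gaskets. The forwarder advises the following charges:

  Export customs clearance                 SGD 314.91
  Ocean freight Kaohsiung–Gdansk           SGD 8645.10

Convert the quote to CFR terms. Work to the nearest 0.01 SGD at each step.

Not relevant to the conversion: export clearance — on the seller under both FOB and CFR; already in the FOB price and stays in the CFR price.
From FOB to CFR, the seller additionally bears: freight.
CFR price = 25228.16 + 8645.10 = 33873.26

CFR price: SGD 33873.26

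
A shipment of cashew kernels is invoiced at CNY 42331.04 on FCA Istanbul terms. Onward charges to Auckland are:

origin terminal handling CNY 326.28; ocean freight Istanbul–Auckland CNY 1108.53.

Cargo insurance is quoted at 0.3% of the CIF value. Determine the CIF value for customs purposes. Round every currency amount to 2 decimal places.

Let C be the CIF value. C = FCA price + pre-shipment costs + freight + 0.3% × C
C − 0.3% × C = 42331.04 + 326.28 + 1108.53
0.997 × C = 43765.85
C = 43765.85 / 0.997 = 43897.54
Insurance premium = 0.3% × 43897.54 = 131.69

CIF value: CNY 43897.54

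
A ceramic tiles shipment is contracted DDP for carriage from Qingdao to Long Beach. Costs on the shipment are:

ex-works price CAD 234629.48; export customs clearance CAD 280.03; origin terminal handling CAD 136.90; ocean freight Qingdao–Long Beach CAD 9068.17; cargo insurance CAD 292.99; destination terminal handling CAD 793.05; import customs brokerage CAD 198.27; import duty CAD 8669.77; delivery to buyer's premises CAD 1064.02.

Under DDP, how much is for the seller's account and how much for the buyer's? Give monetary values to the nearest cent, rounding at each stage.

Seller: CAD 255132.68; buyer: CAD 0.00

DDP: the seller bears all costs including import duty.
Seller's account: goods 234629.48 + export clearance 280.03 + origin terminal 136.90 + freight 9068.17 + insurance 292.99 + destination terminal 793.05 + brokerage 198.27 + duty 8669.77 + delivery 1064.02 = 255132.68
Buyer's account: 0.00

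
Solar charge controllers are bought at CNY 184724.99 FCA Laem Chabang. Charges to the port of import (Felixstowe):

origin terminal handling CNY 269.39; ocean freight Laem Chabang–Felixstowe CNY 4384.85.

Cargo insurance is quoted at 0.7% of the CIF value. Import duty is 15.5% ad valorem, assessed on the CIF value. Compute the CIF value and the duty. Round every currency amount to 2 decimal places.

Let C be the CIF value. C = FCA price + pre-shipment costs + freight + 0.7% × C
C − 0.7% × C = 184724.99 + 269.39 + 4384.85
0.993 × C = 189379.23
C = 189379.23 / 0.993 = 190714.23
Insurance premium = 0.7% × 190714.23 = 1335.00
Import duty = 190714.23 × 15.5% = 29560.71

CIF value: CNY 190714.23; import duty: CNY 29560.71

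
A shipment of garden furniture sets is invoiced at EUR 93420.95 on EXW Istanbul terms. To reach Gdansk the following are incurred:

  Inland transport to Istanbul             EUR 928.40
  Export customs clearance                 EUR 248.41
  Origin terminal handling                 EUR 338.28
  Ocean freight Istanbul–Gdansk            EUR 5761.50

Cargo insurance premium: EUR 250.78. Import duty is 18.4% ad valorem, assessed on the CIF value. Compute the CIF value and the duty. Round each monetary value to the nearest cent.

CIF value: EUR 100948.32; import duty: EUR 18574.49

CIF = EXW price + pre-shipment costs + freight + insurance
CIF = 93420.95 + 928.40 + 248.41 + 338.28 + 5761.50 + 250.78 = 100948.32
Import duty = 100948.32 × 18.4% = 18574.49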